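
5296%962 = 486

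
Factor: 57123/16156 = 2^(-2)*3^2*7^( -1) * 11^1 = 99/28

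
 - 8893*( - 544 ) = 4837792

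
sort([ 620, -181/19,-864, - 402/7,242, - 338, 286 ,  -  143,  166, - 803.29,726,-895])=[  -  895,  -  864  , - 803.29, - 338, - 143, - 402/7 , - 181/19  ,  166, 242,286, 620, 726] 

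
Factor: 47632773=3^1*15877591^1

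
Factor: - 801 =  - 3^2 * 89^1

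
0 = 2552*0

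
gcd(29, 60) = 1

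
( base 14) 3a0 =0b1011011000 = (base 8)1330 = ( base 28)Q0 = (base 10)728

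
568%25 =18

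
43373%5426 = 5391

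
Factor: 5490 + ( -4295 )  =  5^1*239^1 = 1195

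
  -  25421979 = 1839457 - 27261436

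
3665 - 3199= 466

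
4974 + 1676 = 6650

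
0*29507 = 0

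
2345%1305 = 1040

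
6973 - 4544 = 2429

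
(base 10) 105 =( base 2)1101001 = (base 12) 89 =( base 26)41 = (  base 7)210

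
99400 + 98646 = 198046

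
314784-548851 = -234067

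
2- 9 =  - 7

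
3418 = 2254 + 1164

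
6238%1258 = 1206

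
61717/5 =61717/5  =  12343.40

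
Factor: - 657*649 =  - 3^2 *11^1*59^1* 73^1 = - 426393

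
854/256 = 3 + 43/128 = 3.34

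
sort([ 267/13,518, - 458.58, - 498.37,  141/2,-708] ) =[-708,- 498.37 ,-458.58, 267/13,141/2,518 ]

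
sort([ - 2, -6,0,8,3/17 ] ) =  [ - 6, - 2,0, 3/17, 8 ] 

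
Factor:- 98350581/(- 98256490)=2^ ( - 1 )*3^1*5^(- 1)*7^1*59^1*79379^1*9825649^( - 1) 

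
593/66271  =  593/66271 = 0.01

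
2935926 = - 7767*(- 378)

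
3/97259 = 3/97259 = 0.00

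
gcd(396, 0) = 396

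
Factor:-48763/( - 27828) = 2^ (  -  2 )*3^(-2)*11^2*13^1*31^1*773^( - 1 ) 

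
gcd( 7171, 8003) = 1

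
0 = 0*99755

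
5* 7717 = 38585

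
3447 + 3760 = 7207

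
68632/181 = 68632/181  =  379.18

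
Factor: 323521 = 11^1*29411^1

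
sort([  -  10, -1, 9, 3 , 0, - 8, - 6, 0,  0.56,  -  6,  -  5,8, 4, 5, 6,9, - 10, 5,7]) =[ - 10, - 10, - 8, - 6, - 6, - 5, - 1,0, 0, 0.56,3,4, 5,  5,6,7 , 8, 9,9] 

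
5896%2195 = 1506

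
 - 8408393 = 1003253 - 9411646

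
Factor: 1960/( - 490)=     -  4 = - 2^2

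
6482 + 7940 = 14422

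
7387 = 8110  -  723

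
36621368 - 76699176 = -40077808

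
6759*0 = 0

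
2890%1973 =917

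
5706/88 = 64 + 37/44 = 64.84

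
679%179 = 142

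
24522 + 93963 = 118485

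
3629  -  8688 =  -  5059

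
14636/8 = 1829+1/2 = 1829.50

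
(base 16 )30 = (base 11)44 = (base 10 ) 48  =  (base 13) 39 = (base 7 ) 66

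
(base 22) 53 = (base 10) 113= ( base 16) 71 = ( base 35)38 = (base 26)49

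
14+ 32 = 46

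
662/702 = 331/351 = 0.94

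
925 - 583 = 342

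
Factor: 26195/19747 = 65/49 = 5^1*7^( - 2 )*13^1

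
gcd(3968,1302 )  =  62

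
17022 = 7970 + 9052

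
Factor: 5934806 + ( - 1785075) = 4149731^1 = 4149731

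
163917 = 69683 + 94234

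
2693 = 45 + 2648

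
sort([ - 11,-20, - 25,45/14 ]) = [ - 25,-20, - 11,45/14] 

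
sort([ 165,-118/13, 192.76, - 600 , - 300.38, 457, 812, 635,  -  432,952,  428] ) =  [-600,  -  432,  -  300.38,-118/13,165, 192.76, 428, 457 , 635, 812,952] 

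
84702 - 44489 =40213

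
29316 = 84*349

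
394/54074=197/27037 = 0.01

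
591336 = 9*65704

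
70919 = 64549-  - 6370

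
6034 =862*7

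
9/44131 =9/44131 = 0.00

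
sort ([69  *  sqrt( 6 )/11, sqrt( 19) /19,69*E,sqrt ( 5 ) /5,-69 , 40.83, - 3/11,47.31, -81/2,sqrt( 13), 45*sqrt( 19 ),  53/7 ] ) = [ - 69, - 81/2, - 3/11,sqrt( 19 )/19,sqrt( 5) /5, sqrt( 13 )  ,  53/7, 69*sqrt(6 )/11 , 40.83,  47.31, 69*E,45 * sqrt(19)]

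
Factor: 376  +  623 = 3^3*37^1 = 999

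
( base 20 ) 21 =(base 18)25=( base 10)41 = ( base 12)35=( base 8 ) 51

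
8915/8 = 8915/8 = 1114.38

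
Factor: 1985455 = 5^1*479^1 * 829^1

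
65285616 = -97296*(  -  671 ) 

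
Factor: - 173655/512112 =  - 2^( - 4 )*3^1*5^1*17^1*47^ ( - 1 ) = - 255/752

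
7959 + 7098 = 15057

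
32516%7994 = 540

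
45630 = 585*78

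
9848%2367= 380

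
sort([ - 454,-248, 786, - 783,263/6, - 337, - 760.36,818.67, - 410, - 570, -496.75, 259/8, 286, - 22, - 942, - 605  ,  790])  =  [ - 942, - 783, - 760.36, - 605,-570, - 496.75, - 454, - 410,-337,-248, - 22, 259/8, 263/6,286, 786,  790, 818.67]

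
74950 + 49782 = 124732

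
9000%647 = 589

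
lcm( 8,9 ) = 72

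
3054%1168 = 718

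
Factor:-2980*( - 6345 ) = 18908100 = 2^2*3^3*5^2*47^1*149^1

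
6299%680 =179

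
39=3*13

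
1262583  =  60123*21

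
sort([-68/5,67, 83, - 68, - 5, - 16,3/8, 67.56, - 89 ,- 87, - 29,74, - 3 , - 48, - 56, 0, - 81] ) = [ - 89, - 87, - 81, - 68, - 56, - 48, - 29, - 16, - 68/5, - 5, - 3,0,3/8 , 67 , 67.56,74,83]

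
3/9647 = 3/9647  =  0.00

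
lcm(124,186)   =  372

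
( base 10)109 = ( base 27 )41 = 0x6D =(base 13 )85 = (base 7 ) 214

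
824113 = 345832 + 478281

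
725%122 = 115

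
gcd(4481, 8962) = 4481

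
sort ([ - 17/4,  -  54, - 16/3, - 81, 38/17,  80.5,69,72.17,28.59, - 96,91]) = [ - 96, - 81, -54, - 16/3, - 17/4, 38/17,28.59,69, 72.17,80.5 , 91] 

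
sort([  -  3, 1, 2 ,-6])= [ - 6,-3 , 1,2]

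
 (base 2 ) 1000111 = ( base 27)2h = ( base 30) 2b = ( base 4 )1013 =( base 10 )71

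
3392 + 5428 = 8820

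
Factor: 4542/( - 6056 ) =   -  2^(-2)*3^1=- 3/4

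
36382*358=13024756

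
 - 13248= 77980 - 91228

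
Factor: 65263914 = 2^1*3^3*1208591^1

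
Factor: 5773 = 23^1*251^1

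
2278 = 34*67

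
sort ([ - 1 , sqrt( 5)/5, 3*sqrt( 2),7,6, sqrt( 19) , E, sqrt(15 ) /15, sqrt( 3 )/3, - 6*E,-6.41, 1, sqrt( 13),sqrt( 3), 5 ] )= [ -6*E,-6.41, - 1,sqrt(15 ) /15, sqrt( 5)/5, sqrt(3)/3,1, sqrt (3),E, sqrt(13 ), 3 * sqrt(2 ), sqrt( 19), 5, 6,7 ] 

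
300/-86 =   -  150/43 = - 3.49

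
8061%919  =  709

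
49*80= 3920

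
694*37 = 25678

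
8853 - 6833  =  2020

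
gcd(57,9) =3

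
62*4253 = 263686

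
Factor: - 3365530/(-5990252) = 2^( - 1)*5^1 * 7^1*797^ ( - 1) *1879^( - 1)*48079^1 = 1682765/2995126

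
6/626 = 3/313 = 0.01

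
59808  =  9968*6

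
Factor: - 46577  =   - 47^1*991^1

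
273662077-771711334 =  - 498049257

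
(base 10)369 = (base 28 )D5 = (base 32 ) bh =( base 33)b6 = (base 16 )171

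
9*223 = 2007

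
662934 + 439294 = 1102228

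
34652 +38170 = 72822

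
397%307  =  90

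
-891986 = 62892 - 954878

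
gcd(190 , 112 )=2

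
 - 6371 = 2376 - 8747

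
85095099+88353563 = 173448662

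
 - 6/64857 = - 2/21619 = - 0.00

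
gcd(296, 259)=37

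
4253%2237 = 2016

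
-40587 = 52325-92912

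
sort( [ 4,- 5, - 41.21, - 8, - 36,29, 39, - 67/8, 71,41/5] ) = [ - 41.21 , - 36, - 67/8, - 8, - 5 , 4,41/5,  29, 39,71 ] 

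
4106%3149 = 957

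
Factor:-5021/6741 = -3^(-2 )*7^( - 1)*107^(-1)* 5021^1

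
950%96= 86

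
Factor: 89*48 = 2^4*3^1*89^1 = 4272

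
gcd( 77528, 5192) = 88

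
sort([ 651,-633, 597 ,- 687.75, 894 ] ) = [  -  687.75, - 633, 597 , 651,894 ] 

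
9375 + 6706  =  16081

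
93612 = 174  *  538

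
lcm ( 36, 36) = 36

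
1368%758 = 610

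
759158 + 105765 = 864923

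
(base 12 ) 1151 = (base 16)78D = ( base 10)1933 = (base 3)2122121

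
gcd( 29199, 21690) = 3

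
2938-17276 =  - 14338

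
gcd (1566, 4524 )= 174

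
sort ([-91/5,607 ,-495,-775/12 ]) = [-495,-775/12,-91/5,607]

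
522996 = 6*87166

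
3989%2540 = 1449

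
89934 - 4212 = 85722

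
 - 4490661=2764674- 7255335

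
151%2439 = 151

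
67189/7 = 9598 + 3/7=9598.43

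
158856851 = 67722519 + 91134332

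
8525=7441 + 1084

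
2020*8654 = 17481080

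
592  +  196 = 788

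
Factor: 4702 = 2^1* 2351^1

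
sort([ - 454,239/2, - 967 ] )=[-967, - 454,239/2]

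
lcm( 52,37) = 1924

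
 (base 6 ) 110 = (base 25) 1H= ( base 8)52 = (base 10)42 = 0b101010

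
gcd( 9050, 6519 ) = 1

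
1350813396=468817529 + 881995867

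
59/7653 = 59/7653 = 0.01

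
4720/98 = 48 + 8/49 = 48.16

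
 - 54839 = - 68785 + 13946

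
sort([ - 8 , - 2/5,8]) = [ - 8, - 2/5,  8]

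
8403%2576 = 675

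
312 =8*39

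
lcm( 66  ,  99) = 198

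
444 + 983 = 1427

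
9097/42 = 9097/42=216.60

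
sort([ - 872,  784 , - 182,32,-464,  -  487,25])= [ - 872 , - 487,-464, - 182, 25 , 32, 784]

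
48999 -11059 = 37940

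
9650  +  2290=11940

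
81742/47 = 81742/47 = 1739.19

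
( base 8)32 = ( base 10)26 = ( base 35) Q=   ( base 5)101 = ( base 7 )35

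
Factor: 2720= 2^5*5^1*17^1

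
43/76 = 43/76= 0.57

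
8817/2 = 8817/2 =4408.50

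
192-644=-452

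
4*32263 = 129052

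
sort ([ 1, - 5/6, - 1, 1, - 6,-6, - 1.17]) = [ - 6,-6, - 1.17, - 1, - 5/6, 1, 1]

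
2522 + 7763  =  10285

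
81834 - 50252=31582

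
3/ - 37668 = -1/12556 = - 0.00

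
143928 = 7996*18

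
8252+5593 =13845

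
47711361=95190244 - 47478883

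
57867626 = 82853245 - 24985619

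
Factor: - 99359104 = -2^7*13^1*29^2*71^1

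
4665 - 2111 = 2554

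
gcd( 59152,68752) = 16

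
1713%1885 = 1713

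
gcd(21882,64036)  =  14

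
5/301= 5/301 = 0.02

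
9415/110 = 1883/22 = 85.59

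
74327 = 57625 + 16702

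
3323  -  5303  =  -1980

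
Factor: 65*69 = 3^1*5^1*13^1*23^1 = 4485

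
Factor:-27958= - 2^1*7^1*1997^1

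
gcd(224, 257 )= 1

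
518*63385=32833430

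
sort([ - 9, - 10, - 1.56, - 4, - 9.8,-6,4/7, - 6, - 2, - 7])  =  [-10, - 9.8, - 9, - 7, - 6, - 6, - 4,-2,- 1.56,4/7] 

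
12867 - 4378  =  8489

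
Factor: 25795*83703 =3^1*5^1*7^1*11^1*67^1 * 27901^1 = 2159118885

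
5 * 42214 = 211070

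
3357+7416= 10773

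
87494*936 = 81894384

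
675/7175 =27/287 = 0.09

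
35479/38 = 35479/38= 933.66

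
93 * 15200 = 1413600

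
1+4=5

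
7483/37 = 7483/37 =202.24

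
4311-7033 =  - 2722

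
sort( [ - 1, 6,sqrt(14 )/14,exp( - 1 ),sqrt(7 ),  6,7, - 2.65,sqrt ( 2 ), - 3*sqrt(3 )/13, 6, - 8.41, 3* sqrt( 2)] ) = [ - 8.41,  -  2.65, - 1,-3*sqrt(3 )/13,sqrt( 14)/14,exp( - 1) , sqrt(2 ),sqrt( 7 ),3*sqrt(2),6, 6,  6,  7]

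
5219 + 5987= 11206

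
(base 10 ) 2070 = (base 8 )4026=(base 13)C33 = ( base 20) 53a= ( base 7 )6015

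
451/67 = 6 + 49/67=6.73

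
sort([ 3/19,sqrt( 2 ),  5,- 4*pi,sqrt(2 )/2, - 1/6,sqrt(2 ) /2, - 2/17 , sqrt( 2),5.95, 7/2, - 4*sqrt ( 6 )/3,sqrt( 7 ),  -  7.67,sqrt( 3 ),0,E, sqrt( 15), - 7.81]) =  [ - 4 * pi,-7.81,- 7.67, - 4*sqrt ( 6)/3, - 1/6, - 2/17,0,3/19,sqrt( 2)/2,sqrt( 2 )/2,  sqrt( 2),sqrt(2),sqrt( 3),sqrt( 7),E, 7/2,sqrt( 15),5,5.95 ] 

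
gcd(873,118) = 1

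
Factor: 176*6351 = 1117776  =  2^4*3^1* 11^1* 29^1*73^1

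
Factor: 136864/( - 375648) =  - 47/129= - 3^(  -  1)*43^( - 1 )*47^1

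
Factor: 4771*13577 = 64775867 = 13^1*367^1*13577^1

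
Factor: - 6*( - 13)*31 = 2418 = 2^1*3^1*13^1*31^1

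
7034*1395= 9812430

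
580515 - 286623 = 293892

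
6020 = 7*860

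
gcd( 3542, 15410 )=46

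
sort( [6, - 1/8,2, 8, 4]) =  [ - 1/8, 2, 4, 6,  8] 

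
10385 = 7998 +2387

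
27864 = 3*9288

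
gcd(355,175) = 5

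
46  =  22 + 24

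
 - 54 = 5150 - 5204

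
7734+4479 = 12213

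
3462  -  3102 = 360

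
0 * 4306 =0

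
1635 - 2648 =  - 1013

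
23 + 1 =24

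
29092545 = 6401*4545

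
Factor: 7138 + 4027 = 11165 = 5^1*7^1 * 11^1*29^1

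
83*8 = 664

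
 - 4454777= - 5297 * 841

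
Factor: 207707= 53^1*3919^1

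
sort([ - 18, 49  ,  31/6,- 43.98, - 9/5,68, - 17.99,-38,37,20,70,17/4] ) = [ - 43.98, - 38, - 18, - 17.99,- 9/5,17/4,31/6, 20,37,49, 68,70]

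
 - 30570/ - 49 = 623 + 43/49 = 623.88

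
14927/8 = 14927/8= 1865.88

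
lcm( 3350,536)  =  13400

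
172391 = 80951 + 91440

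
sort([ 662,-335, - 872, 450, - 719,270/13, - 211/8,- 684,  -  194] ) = [ - 872, - 719  ,  -  684, - 335, -194, - 211/8, 270/13, 450 , 662 ] 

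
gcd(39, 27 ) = 3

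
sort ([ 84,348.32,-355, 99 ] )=[ - 355,84,99, 348.32]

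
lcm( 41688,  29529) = 708696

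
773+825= 1598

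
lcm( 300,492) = 12300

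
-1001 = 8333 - 9334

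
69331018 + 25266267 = 94597285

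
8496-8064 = 432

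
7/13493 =7/13493 = 0.00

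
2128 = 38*56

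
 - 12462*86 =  - 1071732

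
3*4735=14205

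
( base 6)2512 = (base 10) 620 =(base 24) 11K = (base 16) 26c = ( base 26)NM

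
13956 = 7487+6469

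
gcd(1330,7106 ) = 38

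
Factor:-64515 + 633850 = 5^1*13^1 * 19^1*461^1 = 569335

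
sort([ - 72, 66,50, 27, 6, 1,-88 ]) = [ - 88, - 72,1,6, 27, 50, 66]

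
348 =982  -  634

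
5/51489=5/51489 = 0.00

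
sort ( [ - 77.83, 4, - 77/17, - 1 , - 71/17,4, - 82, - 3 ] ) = [ - 82, - 77.83, - 77/17, - 71/17, - 3, - 1, 4,4]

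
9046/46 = 4523/23 = 196.65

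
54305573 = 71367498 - 17061925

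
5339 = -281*( - 19) 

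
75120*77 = 5784240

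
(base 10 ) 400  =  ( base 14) 208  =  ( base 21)J1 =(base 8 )620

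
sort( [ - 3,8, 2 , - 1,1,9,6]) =[ - 3, - 1, 1,2, 6 , 8, 9] 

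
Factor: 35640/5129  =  2^3*3^4*5^1*11^1*23^(  -  1 )*223^( - 1)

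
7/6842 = 7/6842=0.00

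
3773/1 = 3773 = 3773.00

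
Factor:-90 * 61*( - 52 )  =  285480=2^3*3^2*5^1 * 13^1 * 61^1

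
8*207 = 1656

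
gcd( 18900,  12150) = 1350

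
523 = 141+382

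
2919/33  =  88+ 5/11 = 88.45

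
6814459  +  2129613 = 8944072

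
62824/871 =62824/871 = 72.13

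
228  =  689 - 461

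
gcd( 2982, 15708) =42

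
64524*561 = 36197964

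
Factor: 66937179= 3^1*  22312393^1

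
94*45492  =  4276248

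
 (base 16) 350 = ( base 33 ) pn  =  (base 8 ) 1520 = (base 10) 848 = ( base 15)3b8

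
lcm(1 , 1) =1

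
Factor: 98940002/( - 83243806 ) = - 7^1* 571^ ( -1)*72893^ ( - 1 )*7067143^1= - 49470001/41621903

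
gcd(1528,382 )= 382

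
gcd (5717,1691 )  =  1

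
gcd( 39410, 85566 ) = 2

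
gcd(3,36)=3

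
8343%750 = 93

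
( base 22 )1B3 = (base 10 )729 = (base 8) 1331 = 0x2D9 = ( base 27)100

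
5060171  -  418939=4641232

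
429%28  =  9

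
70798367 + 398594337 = 469392704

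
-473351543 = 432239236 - 905590779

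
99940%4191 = 3547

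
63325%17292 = 11449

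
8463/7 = 1209 = 1209.00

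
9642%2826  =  1164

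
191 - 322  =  -131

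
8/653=8/653 = 0.01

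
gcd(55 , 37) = 1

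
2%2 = 0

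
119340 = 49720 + 69620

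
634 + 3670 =4304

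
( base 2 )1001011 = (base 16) 4B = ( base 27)2L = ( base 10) 75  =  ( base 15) 50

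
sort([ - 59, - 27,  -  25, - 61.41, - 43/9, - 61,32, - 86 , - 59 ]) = [ - 86,  -  61.41, - 61, - 59, -59,  -  27 , - 25, - 43/9,32]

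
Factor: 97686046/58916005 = 2^1*5^ (-1 )*17^2*169007^1*11783201^( - 1 ) 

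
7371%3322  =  727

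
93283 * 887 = 82742021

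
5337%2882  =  2455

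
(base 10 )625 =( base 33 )IV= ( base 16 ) 271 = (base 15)2BA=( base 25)100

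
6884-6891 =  - 7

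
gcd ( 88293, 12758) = 1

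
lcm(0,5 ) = 0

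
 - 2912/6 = -1456/3 = - 485.33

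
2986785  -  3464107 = -477322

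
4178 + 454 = 4632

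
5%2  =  1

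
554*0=0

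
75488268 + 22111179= 97599447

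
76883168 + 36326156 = 113209324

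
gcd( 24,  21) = 3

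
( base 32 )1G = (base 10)48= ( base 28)1K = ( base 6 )120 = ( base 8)60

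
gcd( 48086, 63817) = 1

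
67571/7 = 9653 = 9653.00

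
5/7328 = 5/7328  =  0.00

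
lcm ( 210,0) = 0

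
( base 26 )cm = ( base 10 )334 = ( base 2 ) 101001110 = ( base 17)12B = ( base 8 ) 516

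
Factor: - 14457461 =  - 19^1*41^1*67^1 * 277^1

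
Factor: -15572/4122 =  - 2^1*3^( - 2 )*17^1 = - 34/9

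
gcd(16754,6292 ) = 2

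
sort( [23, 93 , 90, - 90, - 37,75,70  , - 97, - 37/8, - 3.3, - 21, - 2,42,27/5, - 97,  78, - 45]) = [ - 97, - 97, - 90,-45,-37, - 21, - 37/8, - 3.3, - 2,27/5 , 23 , 42,70,75,78,90,93]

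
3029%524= 409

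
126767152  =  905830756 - 779063604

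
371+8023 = 8394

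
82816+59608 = 142424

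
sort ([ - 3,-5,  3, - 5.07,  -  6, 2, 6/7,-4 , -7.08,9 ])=[-7.08, - 6,- 5.07,  -  5, - 4,  -  3 , 6/7 , 2, 3, 9]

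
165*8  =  1320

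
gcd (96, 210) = 6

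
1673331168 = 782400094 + 890931074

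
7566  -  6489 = 1077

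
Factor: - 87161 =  - 43^1*2027^1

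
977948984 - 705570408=272378576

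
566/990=283/495 = 0.57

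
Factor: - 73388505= - 3^1 * 5^1*991^1*4937^1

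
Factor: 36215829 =3^4*13^1*163^1*211^1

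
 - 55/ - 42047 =55/42047 = 0.00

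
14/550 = 7/275=0.03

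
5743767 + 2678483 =8422250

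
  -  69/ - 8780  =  69/8780 =0.01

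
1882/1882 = 1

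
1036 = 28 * 37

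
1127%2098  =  1127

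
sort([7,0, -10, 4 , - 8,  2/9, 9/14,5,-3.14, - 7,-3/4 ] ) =[ - 10, - 8 ,-7, - 3.14, - 3/4, 0,2/9 , 9/14,4, 5, 7] 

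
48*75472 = 3622656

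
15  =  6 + 9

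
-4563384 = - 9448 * 483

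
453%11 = 2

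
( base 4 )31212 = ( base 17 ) 303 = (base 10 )870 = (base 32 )R6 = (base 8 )1546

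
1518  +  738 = 2256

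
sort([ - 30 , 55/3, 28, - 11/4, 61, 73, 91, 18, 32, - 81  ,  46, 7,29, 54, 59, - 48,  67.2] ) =[ - 81 , - 48, - 30, - 11/4, 7, 18,55/3, 28,29,32, 46, 54,59 , 61, 67.2,73,91]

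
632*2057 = 1300024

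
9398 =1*9398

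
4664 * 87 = 405768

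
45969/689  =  66 + 495/689 =66.72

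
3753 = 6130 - 2377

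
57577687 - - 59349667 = 116927354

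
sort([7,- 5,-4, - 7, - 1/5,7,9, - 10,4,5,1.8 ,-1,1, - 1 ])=[-10, - 7, - 5, - 4, - 1, - 1, - 1/5,1, 1.8,4,5,7,7, 9]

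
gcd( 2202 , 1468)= 734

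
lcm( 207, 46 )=414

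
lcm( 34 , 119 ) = 238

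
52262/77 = 7466/11 = 678.73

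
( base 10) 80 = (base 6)212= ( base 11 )73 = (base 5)310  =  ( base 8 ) 120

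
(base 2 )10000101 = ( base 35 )3s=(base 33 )41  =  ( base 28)4l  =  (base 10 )133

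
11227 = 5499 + 5728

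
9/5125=9/5125 = 0.00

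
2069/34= 60 + 29/34 = 60.85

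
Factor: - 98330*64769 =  - 6368735770 = - 2^1 * 5^1 * 239^1 * 271^1*9833^1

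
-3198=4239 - 7437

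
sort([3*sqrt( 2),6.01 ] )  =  [ 3*sqrt(2) , 6.01 ]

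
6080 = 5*1216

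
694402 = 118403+575999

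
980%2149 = 980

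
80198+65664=145862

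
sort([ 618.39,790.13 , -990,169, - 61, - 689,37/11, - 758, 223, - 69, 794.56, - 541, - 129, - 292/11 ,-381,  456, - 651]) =[ - 990, - 758, - 689,-651, - 541, - 381,- 129, -69,  -  61, - 292/11, 37/11,169,223,456,618.39, 790.13, 794.56]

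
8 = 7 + 1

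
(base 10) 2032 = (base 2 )11111110000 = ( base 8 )3760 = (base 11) 1588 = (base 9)2707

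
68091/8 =68091/8 =8511.38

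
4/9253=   4/9253= 0.00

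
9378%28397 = 9378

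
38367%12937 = 12493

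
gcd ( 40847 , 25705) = 1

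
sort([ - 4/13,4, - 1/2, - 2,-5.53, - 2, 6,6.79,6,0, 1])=[ - 5.53, - 2, - 2, - 1/2, - 4/13, 0, 1,4, 6,6, 6.79]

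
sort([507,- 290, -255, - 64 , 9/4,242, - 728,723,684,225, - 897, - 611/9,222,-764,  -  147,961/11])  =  [- 897, - 764, - 728, - 290,-255, - 147,- 611/9,  -  64, 9/4,961/11,222, 225,242,507, 684,723]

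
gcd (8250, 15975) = 75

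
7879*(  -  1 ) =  - 7879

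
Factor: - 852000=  - 2^5*3^1*5^3*71^1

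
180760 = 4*45190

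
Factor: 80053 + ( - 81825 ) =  - 2^2*443^1 = - 1772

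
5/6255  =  1/1251 =0.00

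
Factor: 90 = 2^1*3^2*5^1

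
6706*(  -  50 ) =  - 335300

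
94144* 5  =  470720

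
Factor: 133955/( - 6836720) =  - 26791/1367344 = - 2^(- 4 )*11^(- 1 ) * 17^(- 1)*73^1*367^1*457^( - 1) 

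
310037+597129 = 907166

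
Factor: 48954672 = 2^4*3^3*13^1 * 23^1  *379^1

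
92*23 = 2116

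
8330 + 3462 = 11792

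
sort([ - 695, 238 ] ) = [ - 695, 238] 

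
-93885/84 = - 1118 + 9/28 = - 1117.68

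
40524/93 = 13508/31  =  435.74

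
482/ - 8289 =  - 482/8289 = - 0.06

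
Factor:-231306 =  - 2^1 *3^1  *19^1 *2029^1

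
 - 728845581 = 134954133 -863799714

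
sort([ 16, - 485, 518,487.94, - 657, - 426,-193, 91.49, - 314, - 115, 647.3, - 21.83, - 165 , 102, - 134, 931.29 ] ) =[ - 657 ,- 485, - 426, - 314, - 193  ,-165 , - 134, - 115, - 21.83, 16,  91.49, 102, 487.94, 518,  647.3,931.29 ] 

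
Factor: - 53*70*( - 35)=129850 = 2^1*5^2*7^2 * 53^1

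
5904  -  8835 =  - 2931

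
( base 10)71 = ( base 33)25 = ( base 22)35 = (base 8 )107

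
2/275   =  2/275 = 0.01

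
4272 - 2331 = 1941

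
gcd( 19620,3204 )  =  36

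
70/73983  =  10/10569 = 0.00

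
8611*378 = 3254958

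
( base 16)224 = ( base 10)548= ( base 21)152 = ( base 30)i8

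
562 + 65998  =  66560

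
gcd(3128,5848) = 136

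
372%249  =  123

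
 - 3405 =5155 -8560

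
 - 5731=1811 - 7542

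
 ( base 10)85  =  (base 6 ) 221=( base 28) 31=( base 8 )125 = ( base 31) 2n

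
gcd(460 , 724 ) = 4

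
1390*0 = 0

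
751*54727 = 41099977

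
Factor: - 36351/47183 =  - 3^2*7^1 * 29^( - 1)*577^1*1627^(-1)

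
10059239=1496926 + 8562313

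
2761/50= 2761/50 = 55.22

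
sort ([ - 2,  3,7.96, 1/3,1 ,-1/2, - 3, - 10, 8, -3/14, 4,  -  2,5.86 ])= [ - 10, - 3 , - 2, - 2, - 1/2, - 3/14, 1/3  ,  1,  3,4, 5.86 , 7.96, 8 ]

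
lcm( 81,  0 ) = 0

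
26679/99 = 269+16/33 = 269.48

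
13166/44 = 6583/22 = 299.23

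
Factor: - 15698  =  -2^1*47^1*167^1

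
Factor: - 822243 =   -  3^1  *274081^1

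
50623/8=6327  +  7/8 = 6327.88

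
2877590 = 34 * 84635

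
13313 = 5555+7758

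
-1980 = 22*(-90 )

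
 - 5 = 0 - 5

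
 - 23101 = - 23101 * 1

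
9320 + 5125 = 14445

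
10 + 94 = 104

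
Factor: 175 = 5^2 * 7^1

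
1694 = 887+807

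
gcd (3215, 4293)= 1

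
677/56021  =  677/56021 = 0.01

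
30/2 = 15 = 15.00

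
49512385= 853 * 58045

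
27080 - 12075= 15005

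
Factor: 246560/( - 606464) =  - 2^ (-3)* 5^1*67^1*103^( - 1) = - 335/824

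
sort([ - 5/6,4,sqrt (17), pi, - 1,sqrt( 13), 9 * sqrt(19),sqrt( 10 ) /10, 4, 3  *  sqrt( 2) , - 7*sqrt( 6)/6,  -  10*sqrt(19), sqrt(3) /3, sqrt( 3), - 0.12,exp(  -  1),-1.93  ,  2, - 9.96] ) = [  -  10 * sqrt( 19 ),- 9.96, - 7*sqrt( 6 ) /6, - 1.93,-1, - 5/6,-0.12, sqrt( 10 ) /10,exp( - 1),  sqrt ( 3)/3, sqrt(3),2,pi,sqrt ( 13) , 4,  4, sqrt( 17) , 3*  sqrt(2 ), 9 *sqrt( 19)]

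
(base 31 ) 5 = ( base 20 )5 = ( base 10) 5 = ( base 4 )11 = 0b101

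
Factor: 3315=3^1*5^1*13^1*17^1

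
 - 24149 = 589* (  -  41)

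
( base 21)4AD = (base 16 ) 7c3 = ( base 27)2JG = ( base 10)1987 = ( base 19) 59B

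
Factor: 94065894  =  2^1*3^3 *13^1  *47^1 * 2851^1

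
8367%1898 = 775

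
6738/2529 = 2246/843= 2.66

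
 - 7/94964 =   -  7/94964= - 0.00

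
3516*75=263700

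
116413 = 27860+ 88553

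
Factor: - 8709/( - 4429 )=3^1 * 43^( - 1)*103^( - 1)*2903^1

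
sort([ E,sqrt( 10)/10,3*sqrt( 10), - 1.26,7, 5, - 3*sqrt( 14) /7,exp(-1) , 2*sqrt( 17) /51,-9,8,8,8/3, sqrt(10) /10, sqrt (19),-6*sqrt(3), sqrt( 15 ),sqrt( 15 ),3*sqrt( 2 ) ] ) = [ - 6*sqrt( 3),-9, - 3*sqrt( 14 ) /7,-1.26,2*sqrt(17) /51,sqrt( 10)/10 , sqrt ( 10 ) /10,exp(  -  1 ), 8/3,  E,  sqrt(15), sqrt( 15),3*sqrt( 2), sqrt( 19 ) , 5,7,8,8,3*sqrt(10) ]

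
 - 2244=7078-9322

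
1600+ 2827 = 4427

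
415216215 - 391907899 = 23308316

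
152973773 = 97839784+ 55133989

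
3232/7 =461 + 5/7 = 461.71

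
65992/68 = 970 + 8/17 = 970.47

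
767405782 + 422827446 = 1190233228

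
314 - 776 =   -  462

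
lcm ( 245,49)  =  245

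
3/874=3/874 =0.00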